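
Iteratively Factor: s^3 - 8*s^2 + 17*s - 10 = (s - 5)*(s^2 - 3*s + 2) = (s - 5)*(s - 1)*(s - 2)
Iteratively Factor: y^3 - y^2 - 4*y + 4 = (y - 1)*(y^2 - 4) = (y - 2)*(y - 1)*(y + 2)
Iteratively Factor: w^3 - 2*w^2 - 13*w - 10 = (w + 1)*(w^2 - 3*w - 10) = (w + 1)*(w + 2)*(w - 5)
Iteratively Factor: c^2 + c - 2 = (c + 2)*(c - 1)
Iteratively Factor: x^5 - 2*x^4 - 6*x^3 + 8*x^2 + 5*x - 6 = (x - 1)*(x^4 - x^3 - 7*x^2 + x + 6) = (x - 1)*(x + 1)*(x^3 - 2*x^2 - 5*x + 6) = (x - 3)*(x - 1)*(x + 1)*(x^2 + x - 2) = (x - 3)*(x - 1)*(x + 1)*(x + 2)*(x - 1)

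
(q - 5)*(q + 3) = q^2 - 2*q - 15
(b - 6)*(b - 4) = b^2 - 10*b + 24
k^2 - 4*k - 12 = (k - 6)*(k + 2)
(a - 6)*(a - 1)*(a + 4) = a^3 - 3*a^2 - 22*a + 24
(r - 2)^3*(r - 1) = r^4 - 7*r^3 + 18*r^2 - 20*r + 8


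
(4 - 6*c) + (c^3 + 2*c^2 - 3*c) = c^3 + 2*c^2 - 9*c + 4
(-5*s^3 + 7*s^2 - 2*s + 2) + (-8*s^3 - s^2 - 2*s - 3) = -13*s^3 + 6*s^2 - 4*s - 1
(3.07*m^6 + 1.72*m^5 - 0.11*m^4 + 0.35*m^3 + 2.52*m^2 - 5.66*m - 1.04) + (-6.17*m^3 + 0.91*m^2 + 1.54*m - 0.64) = 3.07*m^6 + 1.72*m^5 - 0.11*m^4 - 5.82*m^3 + 3.43*m^2 - 4.12*m - 1.68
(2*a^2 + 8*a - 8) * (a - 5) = 2*a^3 - 2*a^2 - 48*a + 40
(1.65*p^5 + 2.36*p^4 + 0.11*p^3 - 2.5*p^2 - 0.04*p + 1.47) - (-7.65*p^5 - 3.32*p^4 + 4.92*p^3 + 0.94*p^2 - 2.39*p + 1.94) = 9.3*p^5 + 5.68*p^4 - 4.81*p^3 - 3.44*p^2 + 2.35*p - 0.47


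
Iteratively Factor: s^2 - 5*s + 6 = (s - 3)*(s - 2)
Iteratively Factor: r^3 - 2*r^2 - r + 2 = (r - 2)*(r^2 - 1) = (r - 2)*(r - 1)*(r + 1)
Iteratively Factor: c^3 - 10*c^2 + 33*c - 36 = (c - 4)*(c^2 - 6*c + 9) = (c - 4)*(c - 3)*(c - 3)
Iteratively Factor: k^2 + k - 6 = (k + 3)*(k - 2)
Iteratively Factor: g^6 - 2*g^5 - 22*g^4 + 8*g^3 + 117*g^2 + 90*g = (g - 3)*(g^5 + g^4 - 19*g^3 - 49*g^2 - 30*g) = g*(g - 3)*(g^4 + g^3 - 19*g^2 - 49*g - 30) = g*(g - 3)*(g + 3)*(g^3 - 2*g^2 - 13*g - 10) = g*(g - 5)*(g - 3)*(g + 3)*(g^2 + 3*g + 2) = g*(g - 5)*(g - 3)*(g + 1)*(g + 3)*(g + 2)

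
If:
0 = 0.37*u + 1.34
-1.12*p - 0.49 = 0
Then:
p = -0.44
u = -3.62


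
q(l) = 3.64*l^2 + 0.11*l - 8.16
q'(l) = 7.28*l + 0.11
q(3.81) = 45.10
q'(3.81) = 27.85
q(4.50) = 66.04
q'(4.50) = 32.87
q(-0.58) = -7.00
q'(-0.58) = -4.11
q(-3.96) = 48.49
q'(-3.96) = -28.72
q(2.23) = 10.19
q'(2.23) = 16.34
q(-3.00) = 24.27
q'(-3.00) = -21.73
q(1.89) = 5.05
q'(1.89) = 13.87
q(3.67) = 41.27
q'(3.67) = 26.83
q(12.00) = 517.32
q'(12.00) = 87.47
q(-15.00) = 809.19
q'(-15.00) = -109.09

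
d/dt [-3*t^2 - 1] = -6*t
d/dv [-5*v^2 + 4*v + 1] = 4 - 10*v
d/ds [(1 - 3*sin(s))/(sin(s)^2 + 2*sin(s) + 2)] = (3*sin(s)^2 - 2*sin(s) - 8)*cos(s)/(sin(s)^2 + 2*sin(s) + 2)^2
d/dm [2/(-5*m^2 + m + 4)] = 2*(10*m - 1)/(-5*m^2 + m + 4)^2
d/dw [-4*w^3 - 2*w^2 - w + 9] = -12*w^2 - 4*w - 1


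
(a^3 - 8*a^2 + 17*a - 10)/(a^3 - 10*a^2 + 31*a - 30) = (a - 1)/(a - 3)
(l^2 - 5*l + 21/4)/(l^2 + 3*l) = (l^2 - 5*l + 21/4)/(l*(l + 3))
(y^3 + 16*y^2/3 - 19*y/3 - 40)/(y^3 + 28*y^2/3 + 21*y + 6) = (3*y^2 + 7*y - 40)/(3*y^2 + 19*y + 6)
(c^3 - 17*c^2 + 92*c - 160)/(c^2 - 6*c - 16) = (c^2 - 9*c + 20)/(c + 2)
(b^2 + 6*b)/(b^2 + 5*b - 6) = b/(b - 1)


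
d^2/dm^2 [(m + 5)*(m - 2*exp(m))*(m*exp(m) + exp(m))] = (m^3 - 8*m^2*exp(m) + 12*m^2 - 64*m*exp(m) + 35*m - 92*exp(m) + 22)*exp(m)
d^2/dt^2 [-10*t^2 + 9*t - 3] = -20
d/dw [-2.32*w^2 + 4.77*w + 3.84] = 4.77 - 4.64*w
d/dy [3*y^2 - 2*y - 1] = 6*y - 2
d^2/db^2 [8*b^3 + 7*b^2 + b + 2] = 48*b + 14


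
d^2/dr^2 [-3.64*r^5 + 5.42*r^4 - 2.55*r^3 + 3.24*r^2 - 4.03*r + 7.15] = -72.8*r^3 + 65.04*r^2 - 15.3*r + 6.48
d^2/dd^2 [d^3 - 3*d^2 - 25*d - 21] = 6*d - 6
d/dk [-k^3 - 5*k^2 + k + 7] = -3*k^2 - 10*k + 1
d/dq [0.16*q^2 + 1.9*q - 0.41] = 0.32*q + 1.9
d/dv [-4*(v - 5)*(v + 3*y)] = -8*v - 12*y + 20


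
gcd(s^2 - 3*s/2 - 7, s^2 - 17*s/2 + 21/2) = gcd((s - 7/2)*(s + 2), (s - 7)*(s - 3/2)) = 1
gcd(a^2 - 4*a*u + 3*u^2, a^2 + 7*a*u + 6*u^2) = 1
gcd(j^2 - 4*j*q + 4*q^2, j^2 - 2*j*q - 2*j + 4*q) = -j + 2*q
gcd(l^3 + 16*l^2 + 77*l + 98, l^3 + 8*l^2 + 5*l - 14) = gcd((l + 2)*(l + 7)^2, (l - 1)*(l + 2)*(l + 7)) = l^2 + 9*l + 14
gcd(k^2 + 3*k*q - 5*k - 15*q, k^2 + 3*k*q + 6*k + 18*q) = k + 3*q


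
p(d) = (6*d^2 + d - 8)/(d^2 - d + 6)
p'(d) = (1 - 2*d)*(6*d^2 + d - 8)/(d^2 - d + 6)^2 + (12*d + 1)/(d^2 - d + 6) = (-7*d^2 + 88*d - 2)/(d^4 - 2*d^3 + 13*d^2 - 12*d + 36)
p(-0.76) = -0.72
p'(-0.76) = -1.35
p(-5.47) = 4.01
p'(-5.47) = -0.40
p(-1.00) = -0.38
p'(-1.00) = -1.52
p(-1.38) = 0.22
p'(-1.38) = -1.59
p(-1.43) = 0.30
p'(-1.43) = -1.58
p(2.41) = 3.11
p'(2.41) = 1.92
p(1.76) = 1.68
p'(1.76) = 2.44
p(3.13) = 4.26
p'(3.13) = 1.28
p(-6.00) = 4.21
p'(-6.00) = -0.34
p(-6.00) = 4.21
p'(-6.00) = -0.34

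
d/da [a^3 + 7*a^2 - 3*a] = 3*a^2 + 14*a - 3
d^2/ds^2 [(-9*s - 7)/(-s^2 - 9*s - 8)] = 2*((2*s + 9)^2*(9*s + 7) - (27*s + 88)*(s^2 + 9*s + 8))/(s^2 + 9*s + 8)^3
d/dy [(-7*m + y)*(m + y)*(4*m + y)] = -31*m^2 - 4*m*y + 3*y^2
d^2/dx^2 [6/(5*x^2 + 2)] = 60*(15*x^2 - 2)/(5*x^2 + 2)^3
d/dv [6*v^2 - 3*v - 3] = 12*v - 3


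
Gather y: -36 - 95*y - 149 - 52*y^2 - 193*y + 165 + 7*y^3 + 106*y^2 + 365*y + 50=7*y^3 + 54*y^2 + 77*y + 30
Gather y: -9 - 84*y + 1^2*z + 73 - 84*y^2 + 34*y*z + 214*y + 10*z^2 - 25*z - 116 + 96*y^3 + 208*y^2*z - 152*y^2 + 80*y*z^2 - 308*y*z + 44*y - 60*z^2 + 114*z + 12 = 96*y^3 + y^2*(208*z - 236) + y*(80*z^2 - 274*z + 174) - 50*z^2 + 90*z - 40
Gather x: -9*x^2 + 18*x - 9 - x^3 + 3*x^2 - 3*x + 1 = -x^3 - 6*x^2 + 15*x - 8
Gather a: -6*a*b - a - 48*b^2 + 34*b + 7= a*(-6*b - 1) - 48*b^2 + 34*b + 7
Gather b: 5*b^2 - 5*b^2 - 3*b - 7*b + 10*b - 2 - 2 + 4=0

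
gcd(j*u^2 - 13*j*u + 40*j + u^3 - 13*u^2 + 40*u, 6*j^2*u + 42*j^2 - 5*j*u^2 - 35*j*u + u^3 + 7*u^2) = 1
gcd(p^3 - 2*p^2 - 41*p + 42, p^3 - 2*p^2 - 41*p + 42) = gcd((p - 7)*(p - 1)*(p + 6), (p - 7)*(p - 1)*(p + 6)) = p^3 - 2*p^2 - 41*p + 42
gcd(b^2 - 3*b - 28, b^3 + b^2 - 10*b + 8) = b + 4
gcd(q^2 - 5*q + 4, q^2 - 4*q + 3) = q - 1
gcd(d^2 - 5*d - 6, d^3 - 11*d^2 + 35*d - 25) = 1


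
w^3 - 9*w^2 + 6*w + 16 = (w - 8)*(w - 2)*(w + 1)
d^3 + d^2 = d^2*(d + 1)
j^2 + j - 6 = (j - 2)*(j + 3)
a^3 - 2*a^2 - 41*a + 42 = (a - 7)*(a - 1)*(a + 6)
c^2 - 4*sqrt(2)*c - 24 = (c - 6*sqrt(2))*(c + 2*sqrt(2))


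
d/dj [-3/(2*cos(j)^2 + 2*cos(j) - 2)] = -3*(2*cos(j) + 1)*sin(j)/(2*(sin(j)^2 - cos(j))^2)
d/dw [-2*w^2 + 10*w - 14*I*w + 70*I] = -4*w + 10 - 14*I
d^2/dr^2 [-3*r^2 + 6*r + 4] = -6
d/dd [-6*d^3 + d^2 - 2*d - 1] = -18*d^2 + 2*d - 2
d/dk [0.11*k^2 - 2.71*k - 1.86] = 0.22*k - 2.71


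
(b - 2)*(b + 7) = b^2 + 5*b - 14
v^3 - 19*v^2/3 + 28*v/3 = v*(v - 4)*(v - 7/3)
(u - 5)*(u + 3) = u^2 - 2*u - 15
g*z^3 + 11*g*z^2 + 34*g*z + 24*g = (z + 4)*(z + 6)*(g*z + g)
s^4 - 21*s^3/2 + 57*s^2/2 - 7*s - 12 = (s - 6)*(s - 4)*(s - 1)*(s + 1/2)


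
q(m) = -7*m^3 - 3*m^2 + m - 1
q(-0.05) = -1.06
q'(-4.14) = -334.09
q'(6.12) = -822.26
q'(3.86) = -335.05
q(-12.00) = 11651.00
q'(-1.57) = -41.34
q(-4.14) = 440.15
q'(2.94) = -198.16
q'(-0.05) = 1.25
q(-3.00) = 158.00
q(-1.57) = 17.12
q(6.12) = -1711.79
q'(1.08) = -29.97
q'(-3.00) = -170.00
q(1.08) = -12.24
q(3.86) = -444.43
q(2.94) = -201.88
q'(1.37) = -46.63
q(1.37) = -23.26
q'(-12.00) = -2951.00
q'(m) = -21*m^2 - 6*m + 1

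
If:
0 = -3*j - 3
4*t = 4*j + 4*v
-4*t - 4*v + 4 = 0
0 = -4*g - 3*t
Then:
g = 0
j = -1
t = 0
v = 1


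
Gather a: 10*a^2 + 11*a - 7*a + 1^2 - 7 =10*a^2 + 4*a - 6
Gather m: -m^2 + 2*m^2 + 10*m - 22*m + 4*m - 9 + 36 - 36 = m^2 - 8*m - 9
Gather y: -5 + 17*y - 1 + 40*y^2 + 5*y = 40*y^2 + 22*y - 6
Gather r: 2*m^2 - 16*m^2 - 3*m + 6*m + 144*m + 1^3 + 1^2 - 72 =-14*m^2 + 147*m - 70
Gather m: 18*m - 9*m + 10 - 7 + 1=9*m + 4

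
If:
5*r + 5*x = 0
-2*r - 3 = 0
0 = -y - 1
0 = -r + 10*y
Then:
No Solution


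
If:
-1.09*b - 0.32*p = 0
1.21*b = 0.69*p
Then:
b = 0.00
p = 0.00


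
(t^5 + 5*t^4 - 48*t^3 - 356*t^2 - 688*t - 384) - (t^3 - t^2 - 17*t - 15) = t^5 + 5*t^4 - 49*t^3 - 355*t^2 - 671*t - 369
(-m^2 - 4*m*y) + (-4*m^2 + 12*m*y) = -5*m^2 + 8*m*y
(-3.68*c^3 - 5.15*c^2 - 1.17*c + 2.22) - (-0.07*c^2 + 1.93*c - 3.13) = -3.68*c^3 - 5.08*c^2 - 3.1*c + 5.35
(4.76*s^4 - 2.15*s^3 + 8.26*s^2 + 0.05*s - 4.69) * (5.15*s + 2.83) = 24.514*s^5 + 2.3983*s^4 + 36.4545*s^3 + 23.6333*s^2 - 24.012*s - 13.2727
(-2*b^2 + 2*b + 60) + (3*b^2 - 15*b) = b^2 - 13*b + 60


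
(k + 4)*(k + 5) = k^2 + 9*k + 20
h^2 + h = h*(h + 1)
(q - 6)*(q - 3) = q^2 - 9*q + 18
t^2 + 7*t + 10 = (t + 2)*(t + 5)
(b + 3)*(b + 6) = b^2 + 9*b + 18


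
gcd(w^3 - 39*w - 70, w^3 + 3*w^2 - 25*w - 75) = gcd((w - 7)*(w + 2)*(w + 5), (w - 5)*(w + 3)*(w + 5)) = w + 5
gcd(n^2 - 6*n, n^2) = n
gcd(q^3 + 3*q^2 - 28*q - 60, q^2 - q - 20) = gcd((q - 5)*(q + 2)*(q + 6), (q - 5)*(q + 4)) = q - 5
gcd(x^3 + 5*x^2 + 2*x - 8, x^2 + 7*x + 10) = x + 2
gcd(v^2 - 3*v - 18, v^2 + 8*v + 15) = v + 3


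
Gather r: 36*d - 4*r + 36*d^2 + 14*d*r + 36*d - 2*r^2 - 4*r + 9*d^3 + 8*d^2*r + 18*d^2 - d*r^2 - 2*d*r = 9*d^3 + 54*d^2 + 72*d + r^2*(-d - 2) + r*(8*d^2 + 12*d - 8)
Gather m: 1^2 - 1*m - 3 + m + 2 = 0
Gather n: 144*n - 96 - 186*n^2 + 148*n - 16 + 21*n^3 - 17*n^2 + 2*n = 21*n^3 - 203*n^2 + 294*n - 112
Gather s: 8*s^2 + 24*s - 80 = 8*s^2 + 24*s - 80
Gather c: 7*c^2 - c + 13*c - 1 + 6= 7*c^2 + 12*c + 5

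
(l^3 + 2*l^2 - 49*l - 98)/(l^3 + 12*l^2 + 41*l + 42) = (l - 7)/(l + 3)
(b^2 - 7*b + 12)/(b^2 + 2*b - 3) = (b^2 - 7*b + 12)/(b^2 + 2*b - 3)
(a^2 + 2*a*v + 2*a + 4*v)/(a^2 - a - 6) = (a + 2*v)/(a - 3)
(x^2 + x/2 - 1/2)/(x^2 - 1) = (x - 1/2)/(x - 1)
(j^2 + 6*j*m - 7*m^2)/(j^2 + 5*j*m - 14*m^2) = (j - m)/(j - 2*m)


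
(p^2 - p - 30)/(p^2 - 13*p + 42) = (p + 5)/(p - 7)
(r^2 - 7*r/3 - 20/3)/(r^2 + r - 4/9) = 3*(3*r^2 - 7*r - 20)/(9*r^2 + 9*r - 4)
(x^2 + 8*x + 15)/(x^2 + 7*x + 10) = (x + 3)/(x + 2)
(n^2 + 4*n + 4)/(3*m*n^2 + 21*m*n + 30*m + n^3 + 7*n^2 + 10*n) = (n + 2)/(3*m*n + 15*m + n^2 + 5*n)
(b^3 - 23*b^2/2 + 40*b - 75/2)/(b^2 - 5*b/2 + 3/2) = (b^2 - 10*b + 25)/(b - 1)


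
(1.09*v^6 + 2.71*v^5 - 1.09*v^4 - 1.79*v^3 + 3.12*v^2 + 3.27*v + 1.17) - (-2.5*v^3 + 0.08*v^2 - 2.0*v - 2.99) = 1.09*v^6 + 2.71*v^5 - 1.09*v^4 + 0.71*v^3 + 3.04*v^2 + 5.27*v + 4.16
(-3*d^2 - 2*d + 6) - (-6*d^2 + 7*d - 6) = 3*d^2 - 9*d + 12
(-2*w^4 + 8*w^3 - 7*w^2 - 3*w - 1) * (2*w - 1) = -4*w^5 + 18*w^4 - 22*w^3 + w^2 + w + 1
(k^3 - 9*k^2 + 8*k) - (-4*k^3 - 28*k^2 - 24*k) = 5*k^3 + 19*k^2 + 32*k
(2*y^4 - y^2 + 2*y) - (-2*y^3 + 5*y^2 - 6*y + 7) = 2*y^4 + 2*y^3 - 6*y^2 + 8*y - 7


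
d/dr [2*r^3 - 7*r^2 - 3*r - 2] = 6*r^2 - 14*r - 3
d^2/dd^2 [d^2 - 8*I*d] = 2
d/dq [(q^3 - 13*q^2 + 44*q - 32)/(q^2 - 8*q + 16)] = (q^2 - 8*q + 28)/(q^2 - 8*q + 16)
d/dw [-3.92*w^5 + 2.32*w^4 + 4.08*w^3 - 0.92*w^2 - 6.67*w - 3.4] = -19.6*w^4 + 9.28*w^3 + 12.24*w^2 - 1.84*w - 6.67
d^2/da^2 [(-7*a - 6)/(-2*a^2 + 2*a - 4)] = ((1 - 21*a)*(a^2 - a + 2) + (2*a - 1)^2*(7*a + 6))/(a^2 - a + 2)^3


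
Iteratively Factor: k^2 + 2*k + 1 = (k + 1)*(k + 1)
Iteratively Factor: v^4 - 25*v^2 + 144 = (v - 3)*(v^3 + 3*v^2 - 16*v - 48) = (v - 3)*(v + 4)*(v^2 - v - 12) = (v - 3)*(v + 3)*(v + 4)*(v - 4)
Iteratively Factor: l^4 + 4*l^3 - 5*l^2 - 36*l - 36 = (l - 3)*(l^3 + 7*l^2 + 16*l + 12) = (l - 3)*(l + 3)*(l^2 + 4*l + 4) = (l - 3)*(l + 2)*(l + 3)*(l + 2)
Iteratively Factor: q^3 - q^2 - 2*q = (q + 1)*(q^2 - 2*q) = (q - 2)*(q + 1)*(q)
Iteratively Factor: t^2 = (t)*(t)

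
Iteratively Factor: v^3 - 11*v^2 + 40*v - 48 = (v - 4)*(v^2 - 7*v + 12) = (v - 4)*(v - 3)*(v - 4)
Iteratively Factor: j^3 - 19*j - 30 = (j + 3)*(j^2 - 3*j - 10) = (j - 5)*(j + 3)*(j + 2)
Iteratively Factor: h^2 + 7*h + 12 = (h + 3)*(h + 4)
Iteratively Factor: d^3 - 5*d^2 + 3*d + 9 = (d + 1)*(d^2 - 6*d + 9) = (d - 3)*(d + 1)*(d - 3)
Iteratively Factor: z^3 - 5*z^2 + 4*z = (z)*(z^2 - 5*z + 4) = z*(z - 1)*(z - 4)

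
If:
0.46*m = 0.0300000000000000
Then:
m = 0.07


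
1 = 1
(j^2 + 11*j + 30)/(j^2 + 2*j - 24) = (j + 5)/(j - 4)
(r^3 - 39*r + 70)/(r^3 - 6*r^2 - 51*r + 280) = (r - 2)/(r - 8)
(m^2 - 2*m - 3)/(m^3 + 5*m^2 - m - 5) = (m - 3)/(m^2 + 4*m - 5)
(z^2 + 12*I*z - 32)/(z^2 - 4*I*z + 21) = (z^2 + 12*I*z - 32)/(z^2 - 4*I*z + 21)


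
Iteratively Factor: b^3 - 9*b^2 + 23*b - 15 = (b - 5)*(b^2 - 4*b + 3) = (b - 5)*(b - 3)*(b - 1)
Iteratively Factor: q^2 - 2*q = (q)*(q - 2)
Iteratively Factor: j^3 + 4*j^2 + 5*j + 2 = (j + 1)*(j^2 + 3*j + 2) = (j + 1)*(j + 2)*(j + 1)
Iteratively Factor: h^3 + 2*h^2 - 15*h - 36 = (h + 3)*(h^2 - h - 12) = (h + 3)^2*(h - 4)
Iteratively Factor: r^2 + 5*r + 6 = (r + 3)*(r + 2)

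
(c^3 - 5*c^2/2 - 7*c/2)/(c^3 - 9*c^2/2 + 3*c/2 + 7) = c/(c - 2)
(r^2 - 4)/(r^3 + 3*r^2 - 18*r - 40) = (r - 2)/(r^2 + r - 20)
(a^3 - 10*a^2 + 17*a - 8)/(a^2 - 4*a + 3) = (a^2 - 9*a + 8)/(a - 3)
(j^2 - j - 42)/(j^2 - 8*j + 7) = (j + 6)/(j - 1)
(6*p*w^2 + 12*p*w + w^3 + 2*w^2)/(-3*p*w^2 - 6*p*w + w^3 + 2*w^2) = (-6*p - w)/(3*p - w)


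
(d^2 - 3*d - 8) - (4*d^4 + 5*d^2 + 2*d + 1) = -4*d^4 - 4*d^2 - 5*d - 9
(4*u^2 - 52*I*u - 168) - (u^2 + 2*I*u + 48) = 3*u^2 - 54*I*u - 216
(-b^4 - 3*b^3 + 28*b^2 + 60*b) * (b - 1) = -b^5 - 2*b^4 + 31*b^3 + 32*b^2 - 60*b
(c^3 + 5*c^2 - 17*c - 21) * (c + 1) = c^4 + 6*c^3 - 12*c^2 - 38*c - 21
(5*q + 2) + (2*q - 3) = 7*q - 1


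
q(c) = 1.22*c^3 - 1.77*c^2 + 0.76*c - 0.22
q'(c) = 3.66*c^2 - 3.54*c + 0.76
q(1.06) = 0.05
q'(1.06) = 1.12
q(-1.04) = -4.30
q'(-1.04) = 8.40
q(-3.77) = -93.61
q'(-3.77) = 66.13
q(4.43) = 74.48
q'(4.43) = 56.90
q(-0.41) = -0.91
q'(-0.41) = 2.83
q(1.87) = 2.99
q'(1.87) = 6.94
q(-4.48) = -148.85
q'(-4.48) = 90.08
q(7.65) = 448.20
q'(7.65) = 187.87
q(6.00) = 204.14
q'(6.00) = 111.28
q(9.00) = 752.63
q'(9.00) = 265.36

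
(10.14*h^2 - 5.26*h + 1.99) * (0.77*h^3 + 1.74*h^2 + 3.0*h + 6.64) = 7.8078*h^5 + 13.5934*h^4 + 22.7999*h^3 + 55.0122*h^2 - 28.9564*h + 13.2136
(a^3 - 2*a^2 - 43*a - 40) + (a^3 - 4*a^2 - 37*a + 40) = 2*a^3 - 6*a^2 - 80*a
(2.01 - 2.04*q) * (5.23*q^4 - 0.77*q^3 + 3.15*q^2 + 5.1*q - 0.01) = -10.6692*q^5 + 12.0831*q^4 - 7.9737*q^3 - 4.0725*q^2 + 10.2714*q - 0.0201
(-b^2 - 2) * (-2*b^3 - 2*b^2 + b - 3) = 2*b^5 + 2*b^4 + 3*b^3 + 7*b^2 - 2*b + 6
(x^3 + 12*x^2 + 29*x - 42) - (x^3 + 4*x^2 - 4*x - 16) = 8*x^2 + 33*x - 26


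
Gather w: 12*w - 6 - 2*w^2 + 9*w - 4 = -2*w^2 + 21*w - 10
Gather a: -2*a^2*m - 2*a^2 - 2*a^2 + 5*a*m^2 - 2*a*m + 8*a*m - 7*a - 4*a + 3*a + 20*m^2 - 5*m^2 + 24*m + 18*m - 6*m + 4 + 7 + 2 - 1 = a^2*(-2*m - 4) + a*(5*m^2 + 6*m - 8) + 15*m^2 + 36*m + 12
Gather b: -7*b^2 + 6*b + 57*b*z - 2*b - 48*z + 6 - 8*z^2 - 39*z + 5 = -7*b^2 + b*(57*z + 4) - 8*z^2 - 87*z + 11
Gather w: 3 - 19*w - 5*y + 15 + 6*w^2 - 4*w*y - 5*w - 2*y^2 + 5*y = 6*w^2 + w*(-4*y - 24) - 2*y^2 + 18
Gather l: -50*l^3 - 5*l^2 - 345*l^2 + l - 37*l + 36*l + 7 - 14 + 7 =-50*l^3 - 350*l^2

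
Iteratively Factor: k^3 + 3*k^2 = (k)*(k^2 + 3*k) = k*(k + 3)*(k)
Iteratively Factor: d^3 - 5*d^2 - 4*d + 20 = (d - 2)*(d^2 - 3*d - 10) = (d - 2)*(d + 2)*(d - 5)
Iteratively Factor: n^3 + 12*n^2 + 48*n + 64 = (n + 4)*(n^2 + 8*n + 16) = (n + 4)^2*(n + 4)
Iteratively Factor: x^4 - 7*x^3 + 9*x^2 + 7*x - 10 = (x - 5)*(x^3 - 2*x^2 - x + 2) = (x - 5)*(x + 1)*(x^2 - 3*x + 2) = (x - 5)*(x - 1)*(x + 1)*(x - 2)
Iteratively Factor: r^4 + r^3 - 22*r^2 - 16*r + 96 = (r - 2)*(r^3 + 3*r^2 - 16*r - 48) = (r - 4)*(r - 2)*(r^2 + 7*r + 12) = (r - 4)*(r - 2)*(r + 3)*(r + 4)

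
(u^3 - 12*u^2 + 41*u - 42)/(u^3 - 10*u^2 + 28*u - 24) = (u^2 - 10*u + 21)/(u^2 - 8*u + 12)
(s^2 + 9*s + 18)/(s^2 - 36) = (s + 3)/(s - 6)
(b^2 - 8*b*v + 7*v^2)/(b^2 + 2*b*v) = (b^2 - 8*b*v + 7*v^2)/(b*(b + 2*v))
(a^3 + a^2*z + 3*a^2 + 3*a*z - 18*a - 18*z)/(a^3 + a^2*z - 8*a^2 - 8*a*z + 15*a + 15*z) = (a + 6)/(a - 5)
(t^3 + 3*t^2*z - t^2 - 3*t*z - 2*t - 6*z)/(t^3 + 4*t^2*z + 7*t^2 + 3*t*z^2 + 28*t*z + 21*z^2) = (t^2 - t - 2)/(t^2 + t*z + 7*t + 7*z)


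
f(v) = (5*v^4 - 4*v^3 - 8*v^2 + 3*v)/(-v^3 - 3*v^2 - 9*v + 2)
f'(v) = (3*v^2 + 6*v + 9)*(5*v^4 - 4*v^3 - 8*v^2 + 3*v)/(-v^3 - 3*v^2 - 9*v + 2)^2 + (20*v^3 - 12*v^2 - 16*v + 3)/(-v^3 - 3*v^2 - 9*v + 2) = (-5*v^6 - 30*v^5 - 131*v^4 + 118*v^3 + 57*v^2 - 32*v + 6)/(v^6 + 6*v^5 + 27*v^4 + 50*v^3 + 69*v^2 - 36*v + 4)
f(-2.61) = 10.55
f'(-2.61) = -10.83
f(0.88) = 0.37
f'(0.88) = 0.07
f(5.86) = -13.62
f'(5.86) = -4.28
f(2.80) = -2.41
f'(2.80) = -2.69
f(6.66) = -17.11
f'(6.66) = -4.44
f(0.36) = 0.04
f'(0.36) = 1.77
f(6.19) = -15.04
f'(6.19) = -4.35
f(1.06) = 0.35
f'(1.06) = -0.25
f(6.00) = -14.22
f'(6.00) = -4.31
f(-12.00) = 77.81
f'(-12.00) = -5.25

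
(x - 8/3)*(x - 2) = x^2 - 14*x/3 + 16/3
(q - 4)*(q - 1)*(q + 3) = q^3 - 2*q^2 - 11*q + 12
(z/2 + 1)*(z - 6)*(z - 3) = z^3/2 - 7*z^2/2 + 18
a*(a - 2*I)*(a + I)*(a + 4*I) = a^4 + 3*I*a^3 + 6*a^2 + 8*I*a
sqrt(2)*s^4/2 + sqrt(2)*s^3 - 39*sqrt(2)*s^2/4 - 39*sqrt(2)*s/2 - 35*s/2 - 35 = (s - 7*sqrt(2)/2)*(s + sqrt(2))*(s + 5*sqrt(2)/2)*(sqrt(2)*s/2 + sqrt(2))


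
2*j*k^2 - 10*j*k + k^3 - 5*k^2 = k*(2*j + k)*(k - 5)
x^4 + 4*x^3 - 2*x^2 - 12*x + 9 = (x - 1)^2*(x + 3)^2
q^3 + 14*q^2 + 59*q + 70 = (q + 2)*(q + 5)*(q + 7)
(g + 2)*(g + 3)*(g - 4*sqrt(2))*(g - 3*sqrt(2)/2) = g^4 - 11*sqrt(2)*g^3/2 + 5*g^3 - 55*sqrt(2)*g^2/2 + 18*g^2 - 33*sqrt(2)*g + 60*g + 72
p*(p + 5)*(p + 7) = p^3 + 12*p^2 + 35*p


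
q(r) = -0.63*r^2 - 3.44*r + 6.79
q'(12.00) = -18.56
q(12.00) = -125.21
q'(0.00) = -3.44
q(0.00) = 6.79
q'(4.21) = -8.74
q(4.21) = -18.86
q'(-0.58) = -2.71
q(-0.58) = 8.57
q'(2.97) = -7.18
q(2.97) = -8.98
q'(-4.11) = 1.74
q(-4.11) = 10.29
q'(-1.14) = -2.00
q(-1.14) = 9.89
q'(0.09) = -3.55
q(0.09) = 6.48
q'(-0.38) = -2.96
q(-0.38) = 8.01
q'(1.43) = -5.24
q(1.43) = 0.58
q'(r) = -1.26*r - 3.44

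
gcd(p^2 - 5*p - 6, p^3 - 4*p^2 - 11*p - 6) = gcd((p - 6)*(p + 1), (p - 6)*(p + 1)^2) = p^2 - 5*p - 6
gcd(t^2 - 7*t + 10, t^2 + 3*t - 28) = 1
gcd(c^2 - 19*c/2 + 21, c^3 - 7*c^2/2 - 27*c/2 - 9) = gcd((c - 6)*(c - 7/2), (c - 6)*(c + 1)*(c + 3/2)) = c - 6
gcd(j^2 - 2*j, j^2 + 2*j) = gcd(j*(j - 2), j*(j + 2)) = j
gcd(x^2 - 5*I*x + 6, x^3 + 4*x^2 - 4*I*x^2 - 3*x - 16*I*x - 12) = 1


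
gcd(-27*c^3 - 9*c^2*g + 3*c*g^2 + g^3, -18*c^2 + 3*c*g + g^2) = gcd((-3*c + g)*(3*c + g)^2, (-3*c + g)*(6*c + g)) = 3*c - g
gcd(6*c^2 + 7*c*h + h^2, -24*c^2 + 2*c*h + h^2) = 6*c + h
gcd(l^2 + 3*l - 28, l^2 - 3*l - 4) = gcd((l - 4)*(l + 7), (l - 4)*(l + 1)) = l - 4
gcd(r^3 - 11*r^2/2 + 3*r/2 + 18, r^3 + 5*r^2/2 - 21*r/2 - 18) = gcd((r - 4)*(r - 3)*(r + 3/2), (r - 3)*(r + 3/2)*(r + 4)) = r^2 - 3*r/2 - 9/2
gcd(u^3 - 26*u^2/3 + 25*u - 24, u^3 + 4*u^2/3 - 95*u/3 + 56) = u^2 - 17*u/3 + 8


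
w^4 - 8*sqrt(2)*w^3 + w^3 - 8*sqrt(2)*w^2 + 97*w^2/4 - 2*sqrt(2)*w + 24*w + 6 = (w + 1/2)^2*(w - 6*sqrt(2))*(w - 2*sqrt(2))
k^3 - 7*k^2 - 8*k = k*(k - 8)*(k + 1)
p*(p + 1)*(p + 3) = p^3 + 4*p^2 + 3*p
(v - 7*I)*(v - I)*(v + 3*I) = v^3 - 5*I*v^2 + 17*v - 21*I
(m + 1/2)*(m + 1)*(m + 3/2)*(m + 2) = m^4 + 5*m^3 + 35*m^2/4 + 25*m/4 + 3/2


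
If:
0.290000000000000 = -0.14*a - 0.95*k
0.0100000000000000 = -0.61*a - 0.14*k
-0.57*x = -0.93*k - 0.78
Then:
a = 0.06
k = -0.31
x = 0.86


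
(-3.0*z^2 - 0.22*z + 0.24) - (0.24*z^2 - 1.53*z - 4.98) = -3.24*z^2 + 1.31*z + 5.22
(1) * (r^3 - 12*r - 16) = r^3 - 12*r - 16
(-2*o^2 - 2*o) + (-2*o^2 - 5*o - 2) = -4*o^2 - 7*o - 2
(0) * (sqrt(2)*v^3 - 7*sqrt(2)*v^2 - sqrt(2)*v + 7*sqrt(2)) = 0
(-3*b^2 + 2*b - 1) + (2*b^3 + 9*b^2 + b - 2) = 2*b^3 + 6*b^2 + 3*b - 3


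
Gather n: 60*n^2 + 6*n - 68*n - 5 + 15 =60*n^2 - 62*n + 10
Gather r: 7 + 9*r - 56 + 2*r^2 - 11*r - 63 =2*r^2 - 2*r - 112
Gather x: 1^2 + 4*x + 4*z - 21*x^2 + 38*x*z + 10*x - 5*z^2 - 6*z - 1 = -21*x^2 + x*(38*z + 14) - 5*z^2 - 2*z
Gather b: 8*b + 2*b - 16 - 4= 10*b - 20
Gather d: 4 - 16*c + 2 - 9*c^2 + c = -9*c^2 - 15*c + 6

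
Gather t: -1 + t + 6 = t + 5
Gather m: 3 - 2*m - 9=-2*m - 6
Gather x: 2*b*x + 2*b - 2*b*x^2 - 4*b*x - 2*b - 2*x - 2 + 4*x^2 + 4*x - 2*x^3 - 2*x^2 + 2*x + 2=-2*x^3 + x^2*(2 - 2*b) + x*(4 - 2*b)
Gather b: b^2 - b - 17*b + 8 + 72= b^2 - 18*b + 80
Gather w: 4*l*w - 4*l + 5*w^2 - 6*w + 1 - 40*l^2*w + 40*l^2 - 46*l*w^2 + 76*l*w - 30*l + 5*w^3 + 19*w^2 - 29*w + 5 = 40*l^2 - 34*l + 5*w^3 + w^2*(24 - 46*l) + w*(-40*l^2 + 80*l - 35) + 6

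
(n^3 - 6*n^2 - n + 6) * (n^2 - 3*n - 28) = n^5 - 9*n^4 - 11*n^3 + 177*n^2 + 10*n - 168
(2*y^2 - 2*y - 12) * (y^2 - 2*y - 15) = 2*y^4 - 6*y^3 - 38*y^2 + 54*y + 180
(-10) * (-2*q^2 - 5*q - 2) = 20*q^2 + 50*q + 20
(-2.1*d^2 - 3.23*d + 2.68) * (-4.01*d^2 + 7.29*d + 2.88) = 8.421*d^4 - 2.3567*d^3 - 40.3415*d^2 + 10.2348*d + 7.7184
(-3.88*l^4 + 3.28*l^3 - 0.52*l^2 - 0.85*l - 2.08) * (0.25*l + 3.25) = -0.97*l^5 - 11.79*l^4 + 10.53*l^3 - 1.9025*l^2 - 3.2825*l - 6.76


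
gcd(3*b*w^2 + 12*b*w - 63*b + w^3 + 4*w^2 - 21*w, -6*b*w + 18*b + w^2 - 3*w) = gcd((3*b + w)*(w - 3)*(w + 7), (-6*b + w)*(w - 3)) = w - 3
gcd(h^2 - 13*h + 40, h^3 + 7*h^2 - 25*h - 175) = h - 5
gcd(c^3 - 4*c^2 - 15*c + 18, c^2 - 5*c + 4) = c - 1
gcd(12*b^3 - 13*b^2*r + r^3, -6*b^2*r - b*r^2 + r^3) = -3*b + r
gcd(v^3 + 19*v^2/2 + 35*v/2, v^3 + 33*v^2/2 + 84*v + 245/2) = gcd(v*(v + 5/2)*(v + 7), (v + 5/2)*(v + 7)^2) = v^2 + 19*v/2 + 35/2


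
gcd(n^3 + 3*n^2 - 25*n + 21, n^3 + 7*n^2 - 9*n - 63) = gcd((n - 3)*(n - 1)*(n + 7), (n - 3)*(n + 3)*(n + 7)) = n^2 + 4*n - 21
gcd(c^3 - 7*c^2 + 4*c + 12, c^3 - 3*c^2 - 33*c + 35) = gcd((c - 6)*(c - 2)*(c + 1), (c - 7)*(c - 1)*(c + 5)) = 1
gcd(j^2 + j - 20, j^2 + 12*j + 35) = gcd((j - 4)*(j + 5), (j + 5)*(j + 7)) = j + 5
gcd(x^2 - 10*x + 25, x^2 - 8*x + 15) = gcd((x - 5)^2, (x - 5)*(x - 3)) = x - 5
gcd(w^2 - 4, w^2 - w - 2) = w - 2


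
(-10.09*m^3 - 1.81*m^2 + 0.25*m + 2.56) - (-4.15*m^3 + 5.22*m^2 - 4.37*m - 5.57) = -5.94*m^3 - 7.03*m^2 + 4.62*m + 8.13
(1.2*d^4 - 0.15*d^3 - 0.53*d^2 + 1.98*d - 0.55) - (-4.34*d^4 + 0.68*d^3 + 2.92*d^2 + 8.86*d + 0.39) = 5.54*d^4 - 0.83*d^3 - 3.45*d^2 - 6.88*d - 0.94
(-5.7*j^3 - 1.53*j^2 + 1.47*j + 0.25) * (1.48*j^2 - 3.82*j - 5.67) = -8.436*j^5 + 19.5096*j^4 + 40.3392*j^3 + 3.4297*j^2 - 9.2899*j - 1.4175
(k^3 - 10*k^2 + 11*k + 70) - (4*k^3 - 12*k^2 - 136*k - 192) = -3*k^3 + 2*k^2 + 147*k + 262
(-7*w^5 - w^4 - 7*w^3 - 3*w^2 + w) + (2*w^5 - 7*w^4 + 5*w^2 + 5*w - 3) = -5*w^5 - 8*w^4 - 7*w^3 + 2*w^2 + 6*w - 3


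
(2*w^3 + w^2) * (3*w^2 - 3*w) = 6*w^5 - 3*w^4 - 3*w^3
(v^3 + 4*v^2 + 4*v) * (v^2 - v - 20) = v^5 + 3*v^4 - 20*v^3 - 84*v^2 - 80*v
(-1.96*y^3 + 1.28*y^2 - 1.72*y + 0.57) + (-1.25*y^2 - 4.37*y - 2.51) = -1.96*y^3 + 0.03*y^2 - 6.09*y - 1.94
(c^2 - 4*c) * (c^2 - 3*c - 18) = c^4 - 7*c^3 - 6*c^2 + 72*c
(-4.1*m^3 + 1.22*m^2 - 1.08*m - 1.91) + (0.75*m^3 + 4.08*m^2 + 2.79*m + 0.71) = -3.35*m^3 + 5.3*m^2 + 1.71*m - 1.2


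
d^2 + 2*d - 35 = (d - 5)*(d + 7)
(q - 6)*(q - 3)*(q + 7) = q^3 - 2*q^2 - 45*q + 126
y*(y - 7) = y^2 - 7*y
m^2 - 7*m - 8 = (m - 8)*(m + 1)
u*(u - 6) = u^2 - 6*u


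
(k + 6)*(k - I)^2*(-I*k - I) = -I*k^4 - 2*k^3 - 7*I*k^3 - 14*k^2 - 5*I*k^2 - 12*k + 7*I*k + 6*I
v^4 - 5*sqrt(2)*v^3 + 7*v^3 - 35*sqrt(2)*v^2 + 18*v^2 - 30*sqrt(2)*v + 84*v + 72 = (v + 1)*(v + 6)*(v - 3*sqrt(2))*(v - 2*sqrt(2))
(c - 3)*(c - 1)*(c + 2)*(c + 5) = c^4 + 3*c^3 - 15*c^2 - 19*c + 30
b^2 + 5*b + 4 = (b + 1)*(b + 4)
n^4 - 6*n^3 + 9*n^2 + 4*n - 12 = (n - 3)*(n - 2)^2*(n + 1)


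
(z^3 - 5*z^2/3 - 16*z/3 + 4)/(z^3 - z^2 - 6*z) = (z - 2/3)/z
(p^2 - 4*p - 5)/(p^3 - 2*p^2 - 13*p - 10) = 1/(p + 2)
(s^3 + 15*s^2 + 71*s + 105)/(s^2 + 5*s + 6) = (s^2 + 12*s + 35)/(s + 2)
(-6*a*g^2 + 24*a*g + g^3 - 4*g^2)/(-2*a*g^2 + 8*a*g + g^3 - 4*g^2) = (6*a - g)/(2*a - g)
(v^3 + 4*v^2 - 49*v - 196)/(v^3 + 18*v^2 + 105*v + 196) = (v - 7)/(v + 7)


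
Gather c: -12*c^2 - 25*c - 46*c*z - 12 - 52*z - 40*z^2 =-12*c^2 + c*(-46*z - 25) - 40*z^2 - 52*z - 12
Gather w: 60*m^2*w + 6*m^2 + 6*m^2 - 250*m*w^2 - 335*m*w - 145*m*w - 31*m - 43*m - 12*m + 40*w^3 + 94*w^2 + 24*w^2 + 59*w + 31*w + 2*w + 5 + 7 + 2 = 12*m^2 - 86*m + 40*w^3 + w^2*(118 - 250*m) + w*(60*m^2 - 480*m + 92) + 14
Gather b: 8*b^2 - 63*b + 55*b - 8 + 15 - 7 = 8*b^2 - 8*b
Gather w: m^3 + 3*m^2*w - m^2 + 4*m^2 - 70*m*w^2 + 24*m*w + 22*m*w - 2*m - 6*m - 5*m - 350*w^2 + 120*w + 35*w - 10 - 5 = m^3 + 3*m^2 - 13*m + w^2*(-70*m - 350) + w*(3*m^2 + 46*m + 155) - 15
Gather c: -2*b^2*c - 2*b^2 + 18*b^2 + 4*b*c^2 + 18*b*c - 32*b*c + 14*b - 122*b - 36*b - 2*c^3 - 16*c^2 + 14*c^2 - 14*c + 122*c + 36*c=16*b^2 - 144*b - 2*c^3 + c^2*(4*b - 2) + c*(-2*b^2 - 14*b + 144)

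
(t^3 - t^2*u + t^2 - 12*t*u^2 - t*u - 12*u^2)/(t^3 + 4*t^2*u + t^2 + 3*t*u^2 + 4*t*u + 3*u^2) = (t - 4*u)/(t + u)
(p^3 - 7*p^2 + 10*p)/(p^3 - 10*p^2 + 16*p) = (p - 5)/(p - 8)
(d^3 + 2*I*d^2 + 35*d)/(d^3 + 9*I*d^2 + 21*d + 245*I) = d/(d + 7*I)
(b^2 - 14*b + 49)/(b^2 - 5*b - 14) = (b - 7)/(b + 2)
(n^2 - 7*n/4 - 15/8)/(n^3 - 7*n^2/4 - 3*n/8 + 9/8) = (2*n - 5)/(2*n^2 - 5*n + 3)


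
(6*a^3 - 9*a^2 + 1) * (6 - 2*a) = -12*a^4 + 54*a^3 - 54*a^2 - 2*a + 6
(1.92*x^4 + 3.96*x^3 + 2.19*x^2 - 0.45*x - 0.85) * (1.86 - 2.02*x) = -3.8784*x^5 - 4.428*x^4 + 2.9418*x^3 + 4.9824*x^2 + 0.88*x - 1.581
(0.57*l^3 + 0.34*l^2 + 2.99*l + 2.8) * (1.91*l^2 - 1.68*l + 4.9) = 1.0887*l^5 - 0.3082*l^4 + 7.9327*l^3 + 1.9908*l^2 + 9.947*l + 13.72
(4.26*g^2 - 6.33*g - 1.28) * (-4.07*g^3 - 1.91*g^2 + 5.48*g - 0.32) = -17.3382*g^5 + 17.6265*g^4 + 40.6447*g^3 - 33.6068*g^2 - 4.9888*g + 0.4096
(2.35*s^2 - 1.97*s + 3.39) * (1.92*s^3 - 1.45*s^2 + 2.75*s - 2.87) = 4.512*s^5 - 7.1899*s^4 + 15.8278*s^3 - 17.0775*s^2 + 14.9764*s - 9.7293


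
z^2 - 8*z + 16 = (z - 4)^2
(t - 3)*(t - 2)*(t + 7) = t^3 + 2*t^2 - 29*t + 42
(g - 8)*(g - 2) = g^2 - 10*g + 16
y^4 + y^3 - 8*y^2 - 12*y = y*(y - 3)*(y + 2)^2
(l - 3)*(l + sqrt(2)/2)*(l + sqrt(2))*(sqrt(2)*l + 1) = sqrt(2)*l^4 - 3*sqrt(2)*l^3 + 4*l^3 - 12*l^2 + 5*sqrt(2)*l^2/2 - 15*sqrt(2)*l/2 + l - 3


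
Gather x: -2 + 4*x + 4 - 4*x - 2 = 0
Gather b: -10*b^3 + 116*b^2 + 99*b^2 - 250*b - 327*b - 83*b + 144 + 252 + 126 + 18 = -10*b^3 + 215*b^2 - 660*b + 540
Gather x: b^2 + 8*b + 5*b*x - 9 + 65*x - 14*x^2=b^2 + 8*b - 14*x^2 + x*(5*b + 65) - 9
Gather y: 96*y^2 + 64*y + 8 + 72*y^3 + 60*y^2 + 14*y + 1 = 72*y^3 + 156*y^2 + 78*y + 9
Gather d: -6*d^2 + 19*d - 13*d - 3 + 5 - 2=-6*d^2 + 6*d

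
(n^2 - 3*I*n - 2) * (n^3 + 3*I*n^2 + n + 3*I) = n^5 + 8*n^3 - 6*I*n^2 + 7*n - 6*I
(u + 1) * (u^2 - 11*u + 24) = u^3 - 10*u^2 + 13*u + 24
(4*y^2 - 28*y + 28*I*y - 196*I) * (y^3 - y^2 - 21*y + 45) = 4*y^5 - 32*y^4 + 28*I*y^4 - 56*y^3 - 224*I*y^3 + 768*y^2 - 392*I*y^2 - 1260*y + 5376*I*y - 8820*I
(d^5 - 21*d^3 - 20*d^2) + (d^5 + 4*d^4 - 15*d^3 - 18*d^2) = 2*d^5 + 4*d^4 - 36*d^3 - 38*d^2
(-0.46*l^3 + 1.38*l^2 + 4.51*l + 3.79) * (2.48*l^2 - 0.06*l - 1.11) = -1.1408*l^5 + 3.45*l^4 + 11.6126*l^3 + 7.5968*l^2 - 5.2335*l - 4.2069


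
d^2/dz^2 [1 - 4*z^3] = -24*z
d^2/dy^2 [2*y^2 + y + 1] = 4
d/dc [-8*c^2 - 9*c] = -16*c - 9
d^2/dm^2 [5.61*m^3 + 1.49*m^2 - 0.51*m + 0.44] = 33.66*m + 2.98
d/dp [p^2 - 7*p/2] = 2*p - 7/2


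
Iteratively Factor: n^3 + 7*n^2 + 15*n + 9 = (n + 1)*(n^2 + 6*n + 9) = (n + 1)*(n + 3)*(n + 3)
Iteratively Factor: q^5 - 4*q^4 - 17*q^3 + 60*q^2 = (q)*(q^4 - 4*q^3 - 17*q^2 + 60*q) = q^2*(q^3 - 4*q^2 - 17*q + 60) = q^2*(q + 4)*(q^2 - 8*q + 15) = q^2*(q - 3)*(q + 4)*(q - 5)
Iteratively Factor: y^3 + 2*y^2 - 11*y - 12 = (y - 3)*(y^2 + 5*y + 4) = (y - 3)*(y + 1)*(y + 4)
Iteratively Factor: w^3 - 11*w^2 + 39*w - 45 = (w - 3)*(w^2 - 8*w + 15) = (w - 3)^2*(w - 5)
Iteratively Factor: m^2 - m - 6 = (m + 2)*(m - 3)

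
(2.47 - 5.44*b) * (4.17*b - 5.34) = -22.6848*b^2 + 39.3495*b - 13.1898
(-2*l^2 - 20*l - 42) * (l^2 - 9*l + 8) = -2*l^4 - 2*l^3 + 122*l^2 + 218*l - 336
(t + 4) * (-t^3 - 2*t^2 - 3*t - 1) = -t^4 - 6*t^3 - 11*t^2 - 13*t - 4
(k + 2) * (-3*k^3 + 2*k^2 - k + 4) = -3*k^4 - 4*k^3 + 3*k^2 + 2*k + 8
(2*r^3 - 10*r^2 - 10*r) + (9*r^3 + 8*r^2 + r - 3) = 11*r^3 - 2*r^2 - 9*r - 3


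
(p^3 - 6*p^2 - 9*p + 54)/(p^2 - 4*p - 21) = (p^2 - 9*p + 18)/(p - 7)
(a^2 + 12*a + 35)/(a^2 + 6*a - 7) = (a + 5)/(a - 1)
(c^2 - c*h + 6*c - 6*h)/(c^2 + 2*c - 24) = (c - h)/(c - 4)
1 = 1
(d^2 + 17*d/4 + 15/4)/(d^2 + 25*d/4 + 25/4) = (d + 3)/(d + 5)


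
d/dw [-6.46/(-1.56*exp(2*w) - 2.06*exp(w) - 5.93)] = (-20.1552*exp(w) - 13.3076)*exp(w)/(1.56*exp(2*w) + 2.06*exp(w) + 5.93)^2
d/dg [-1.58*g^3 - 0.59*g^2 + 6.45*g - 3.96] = -4.74*g^2 - 1.18*g + 6.45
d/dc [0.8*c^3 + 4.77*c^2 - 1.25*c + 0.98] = 2.4*c^2 + 9.54*c - 1.25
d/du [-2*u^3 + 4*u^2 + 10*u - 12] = -6*u^2 + 8*u + 10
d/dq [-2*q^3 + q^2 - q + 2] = -6*q^2 + 2*q - 1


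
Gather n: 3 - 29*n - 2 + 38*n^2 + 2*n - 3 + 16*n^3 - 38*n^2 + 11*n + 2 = 16*n^3 - 16*n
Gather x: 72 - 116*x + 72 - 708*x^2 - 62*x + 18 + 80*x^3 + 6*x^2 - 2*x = 80*x^3 - 702*x^2 - 180*x + 162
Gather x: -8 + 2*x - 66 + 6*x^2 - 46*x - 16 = 6*x^2 - 44*x - 90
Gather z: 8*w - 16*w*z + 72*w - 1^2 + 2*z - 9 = 80*w + z*(2 - 16*w) - 10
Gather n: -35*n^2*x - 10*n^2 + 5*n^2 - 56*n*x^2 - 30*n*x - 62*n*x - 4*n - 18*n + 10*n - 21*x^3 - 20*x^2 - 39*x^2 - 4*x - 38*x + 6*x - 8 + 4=n^2*(-35*x - 5) + n*(-56*x^2 - 92*x - 12) - 21*x^3 - 59*x^2 - 36*x - 4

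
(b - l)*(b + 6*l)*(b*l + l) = b^3*l + 5*b^2*l^2 + b^2*l - 6*b*l^3 + 5*b*l^2 - 6*l^3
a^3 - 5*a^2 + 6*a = a*(a - 3)*(a - 2)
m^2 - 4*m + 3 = (m - 3)*(m - 1)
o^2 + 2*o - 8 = (o - 2)*(o + 4)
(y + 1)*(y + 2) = y^2 + 3*y + 2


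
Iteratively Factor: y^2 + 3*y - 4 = (y + 4)*(y - 1)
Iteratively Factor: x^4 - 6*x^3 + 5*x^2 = (x)*(x^3 - 6*x^2 + 5*x) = x^2*(x^2 - 6*x + 5) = x^2*(x - 1)*(x - 5)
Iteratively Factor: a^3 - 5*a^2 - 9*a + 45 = (a + 3)*(a^2 - 8*a + 15) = (a - 5)*(a + 3)*(a - 3)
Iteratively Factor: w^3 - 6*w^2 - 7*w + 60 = (w - 4)*(w^2 - 2*w - 15) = (w - 4)*(w + 3)*(w - 5)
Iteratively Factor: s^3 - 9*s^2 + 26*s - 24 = (s - 2)*(s^2 - 7*s + 12) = (s - 3)*(s - 2)*(s - 4)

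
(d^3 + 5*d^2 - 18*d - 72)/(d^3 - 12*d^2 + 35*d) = (d^3 + 5*d^2 - 18*d - 72)/(d*(d^2 - 12*d + 35))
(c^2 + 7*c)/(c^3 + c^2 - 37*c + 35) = c/(c^2 - 6*c + 5)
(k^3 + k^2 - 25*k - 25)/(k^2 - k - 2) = (k^2 - 25)/(k - 2)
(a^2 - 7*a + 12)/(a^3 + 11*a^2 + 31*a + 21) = (a^2 - 7*a + 12)/(a^3 + 11*a^2 + 31*a + 21)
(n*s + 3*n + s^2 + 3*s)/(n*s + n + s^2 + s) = (s + 3)/(s + 1)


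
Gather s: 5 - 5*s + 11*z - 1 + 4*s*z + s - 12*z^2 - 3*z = s*(4*z - 4) - 12*z^2 + 8*z + 4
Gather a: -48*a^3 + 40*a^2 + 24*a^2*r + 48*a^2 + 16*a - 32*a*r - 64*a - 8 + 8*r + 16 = -48*a^3 + a^2*(24*r + 88) + a*(-32*r - 48) + 8*r + 8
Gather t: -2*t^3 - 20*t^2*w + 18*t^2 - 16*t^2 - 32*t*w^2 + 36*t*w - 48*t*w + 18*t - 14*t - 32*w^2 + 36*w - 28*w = -2*t^3 + t^2*(2 - 20*w) + t*(-32*w^2 - 12*w + 4) - 32*w^2 + 8*w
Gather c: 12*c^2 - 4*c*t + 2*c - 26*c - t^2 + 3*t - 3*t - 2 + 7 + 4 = 12*c^2 + c*(-4*t - 24) - t^2 + 9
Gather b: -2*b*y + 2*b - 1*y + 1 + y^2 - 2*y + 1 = b*(2 - 2*y) + y^2 - 3*y + 2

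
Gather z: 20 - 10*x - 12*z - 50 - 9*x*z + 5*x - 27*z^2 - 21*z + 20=-5*x - 27*z^2 + z*(-9*x - 33) - 10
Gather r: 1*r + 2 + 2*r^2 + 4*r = 2*r^2 + 5*r + 2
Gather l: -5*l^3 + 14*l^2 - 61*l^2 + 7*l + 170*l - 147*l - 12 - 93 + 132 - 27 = -5*l^3 - 47*l^2 + 30*l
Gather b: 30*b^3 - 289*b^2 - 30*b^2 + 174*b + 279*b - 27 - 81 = 30*b^3 - 319*b^2 + 453*b - 108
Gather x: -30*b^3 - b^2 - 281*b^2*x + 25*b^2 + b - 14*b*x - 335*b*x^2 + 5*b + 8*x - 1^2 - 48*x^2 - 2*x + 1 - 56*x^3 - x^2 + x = -30*b^3 + 24*b^2 + 6*b - 56*x^3 + x^2*(-335*b - 49) + x*(-281*b^2 - 14*b + 7)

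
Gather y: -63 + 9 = -54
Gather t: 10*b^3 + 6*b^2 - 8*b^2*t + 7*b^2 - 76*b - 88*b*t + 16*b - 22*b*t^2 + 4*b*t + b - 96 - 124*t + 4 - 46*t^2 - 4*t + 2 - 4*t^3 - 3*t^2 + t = 10*b^3 + 13*b^2 - 59*b - 4*t^3 + t^2*(-22*b - 49) + t*(-8*b^2 - 84*b - 127) - 90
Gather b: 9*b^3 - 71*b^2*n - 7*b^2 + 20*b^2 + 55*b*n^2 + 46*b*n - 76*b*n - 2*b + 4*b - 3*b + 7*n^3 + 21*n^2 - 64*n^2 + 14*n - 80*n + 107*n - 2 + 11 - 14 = 9*b^3 + b^2*(13 - 71*n) + b*(55*n^2 - 30*n - 1) + 7*n^3 - 43*n^2 + 41*n - 5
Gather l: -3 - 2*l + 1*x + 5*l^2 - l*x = 5*l^2 + l*(-x - 2) + x - 3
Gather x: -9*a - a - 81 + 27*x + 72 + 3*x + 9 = -10*a + 30*x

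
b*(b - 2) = b^2 - 2*b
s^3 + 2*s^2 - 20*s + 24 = (s - 2)^2*(s + 6)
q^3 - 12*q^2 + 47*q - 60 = (q - 5)*(q - 4)*(q - 3)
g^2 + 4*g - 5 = (g - 1)*(g + 5)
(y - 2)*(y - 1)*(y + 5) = y^3 + 2*y^2 - 13*y + 10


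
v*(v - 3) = v^2 - 3*v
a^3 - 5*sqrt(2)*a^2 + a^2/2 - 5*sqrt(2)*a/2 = a*(a + 1/2)*(a - 5*sqrt(2))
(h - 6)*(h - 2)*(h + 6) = h^3 - 2*h^2 - 36*h + 72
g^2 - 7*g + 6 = (g - 6)*(g - 1)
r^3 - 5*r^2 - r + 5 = (r - 5)*(r - 1)*(r + 1)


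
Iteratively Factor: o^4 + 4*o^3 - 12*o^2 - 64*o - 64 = (o + 2)*(o^3 + 2*o^2 - 16*o - 32) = (o - 4)*(o + 2)*(o^2 + 6*o + 8) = (o - 4)*(o + 2)*(o + 4)*(o + 2)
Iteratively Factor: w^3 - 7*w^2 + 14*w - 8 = (w - 4)*(w^2 - 3*w + 2) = (w - 4)*(w - 2)*(w - 1)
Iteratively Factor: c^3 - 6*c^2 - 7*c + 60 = (c + 3)*(c^2 - 9*c + 20) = (c - 4)*(c + 3)*(c - 5)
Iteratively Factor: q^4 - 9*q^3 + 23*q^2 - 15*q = (q)*(q^3 - 9*q^2 + 23*q - 15) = q*(q - 3)*(q^2 - 6*q + 5) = q*(q - 3)*(q - 1)*(q - 5)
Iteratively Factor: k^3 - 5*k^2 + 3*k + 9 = (k - 3)*(k^2 - 2*k - 3) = (k - 3)^2*(k + 1)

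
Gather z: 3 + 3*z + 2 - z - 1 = 2*z + 4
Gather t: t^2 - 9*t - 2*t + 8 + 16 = t^2 - 11*t + 24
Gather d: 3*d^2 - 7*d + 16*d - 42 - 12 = 3*d^2 + 9*d - 54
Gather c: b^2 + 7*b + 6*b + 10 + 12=b^2 + 13*b + 22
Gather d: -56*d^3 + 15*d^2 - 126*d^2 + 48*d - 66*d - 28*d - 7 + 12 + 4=-56*d^3 - 111*d^2 - 46*d + 9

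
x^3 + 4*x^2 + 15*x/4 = x*(x + 3/2)*(x + 5/2)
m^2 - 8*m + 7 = (m - 7)*(m - 1)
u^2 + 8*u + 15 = (u + 3)*(u + 5)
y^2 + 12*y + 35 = (y + 5)*(y + 7)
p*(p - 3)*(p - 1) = p^3 - 4*p^2 + 3*p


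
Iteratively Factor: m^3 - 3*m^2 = (m)*(m^2 - 3*m) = m*(m - 3)*(m)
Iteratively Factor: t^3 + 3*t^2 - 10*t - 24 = (t - 3)*(t^2 + 6*t + 8) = (t - 3)*(t + 4)*(t + 2)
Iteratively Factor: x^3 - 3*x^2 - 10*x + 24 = (x - 2)*(x^2 - x - 12) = (x - 4)*(x - 2)*(x + 3)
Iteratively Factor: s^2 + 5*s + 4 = (s + 4)*(s + 1)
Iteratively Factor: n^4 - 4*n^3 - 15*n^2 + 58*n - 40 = (n + 4)*(n^3 - 8*n^2 + 17*n - 10) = (n - 1)*(n + 4)*(n^2 - 7*n + 10) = (n - 5)*(n - 1)*(n + 4)*(n - 2)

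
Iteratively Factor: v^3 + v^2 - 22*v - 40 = (v - 5)*(v^2 + 6*v + 8) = (v - 5)*(v + 2)*(v + 4)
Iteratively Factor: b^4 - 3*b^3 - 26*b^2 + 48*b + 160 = (b - 4)*(b^3 + b^2 - 22*b - 40) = (b - 5)*(b - 4)*(b^2 + 6*b + 8) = (b - 5)*(b - 4)*(b + 4)*(b + 2)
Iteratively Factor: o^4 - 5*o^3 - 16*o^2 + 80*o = (o)*(o^3 - 5*o^2 - 16*o + 80) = o*(o - 4)*(o^2 - o - 20) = o*(o - 4)*(o + 4)*(o - 5)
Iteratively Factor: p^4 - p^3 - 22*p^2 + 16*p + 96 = (p - 4)*(p^3 + 3*p^2 - 10*p - 24) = (p - 4)*(p + 4)*(p^2 - p - 6) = (p - 4)*(p - 3)*(p + 4)*(p + 2)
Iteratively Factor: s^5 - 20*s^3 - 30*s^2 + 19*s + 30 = (s + 1)*(s^4 - s^3 - 19*s^2 - 11*s + 30) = (s - 5)*(s + 1)*(s^3 + 4*s^2 + s - 6) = (s - 5)*(s + 1)*(s + 2)*(s^2 + 2*s - 3) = (s - 5)*(s + 1)*(s + 2)*(s + 3)*(s - 1)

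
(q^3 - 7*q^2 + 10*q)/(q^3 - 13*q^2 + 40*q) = (q - 2)/(q - 8)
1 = 1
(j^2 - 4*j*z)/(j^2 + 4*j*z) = (j - 4*z)/(j + 4*z)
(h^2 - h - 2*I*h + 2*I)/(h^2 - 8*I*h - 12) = (h - 1)/(h - 6*I)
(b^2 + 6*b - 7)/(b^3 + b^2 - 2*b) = (b + 7)/(b*(b + 2))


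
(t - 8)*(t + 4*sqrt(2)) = t^2 - 8*t + 4*sqrt(2)*t - 32*sqrt(2)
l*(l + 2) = l^2 + 2*l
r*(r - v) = r^2 - r*v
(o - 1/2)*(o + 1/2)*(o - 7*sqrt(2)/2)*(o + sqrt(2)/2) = o^4 - 3*sqrt(2)*o^3 - 15*o^2/4 + 3*sqrt(2)*o/4 + 7/8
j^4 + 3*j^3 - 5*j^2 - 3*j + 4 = (j - 1)^2*(j + 1)*(j + 4)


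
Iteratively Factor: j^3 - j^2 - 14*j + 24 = (j - 2)*(j^2 + j - 12) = (j - 2)*(j + 4)*(j - 3)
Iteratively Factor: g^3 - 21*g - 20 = (g + 4)*(g^2 - 4*g - 5) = (g - 5)*(g + 4)*(g + 1)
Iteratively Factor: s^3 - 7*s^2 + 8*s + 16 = (s - 4)*(s^2 - 3*s - 4) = (s - 4)*(s + 1)*(s - 4)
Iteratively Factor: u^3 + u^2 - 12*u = (u - 3)*(u^2 + 4*u) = u*(u - 3)*(u + 4)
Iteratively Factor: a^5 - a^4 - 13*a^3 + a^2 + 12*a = (a)*(a^4 - a^3 - 13*a^2 + a + 12) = a*(a - 1)*(a^3 - 13*a - 12) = a*(a - 4)*(a - 1)*(a^2 + 4*a + 3) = a*(a - 4)*(a - 1)*(a + 3)*(a + 1)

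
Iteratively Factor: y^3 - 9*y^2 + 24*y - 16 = (y - 4)*(y^2 - 5*y + 4) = (y - 4)^2*(y - 1)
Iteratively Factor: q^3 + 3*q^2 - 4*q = (q + 4)*(q^2 - q) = q*(q + 4)*(q - 1)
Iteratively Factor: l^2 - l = (l)*(l - 1)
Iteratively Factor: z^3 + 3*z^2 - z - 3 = (z + 1)*(z^2 + 2*z - 3) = (z + 1)*(z + 3)*(z - 1)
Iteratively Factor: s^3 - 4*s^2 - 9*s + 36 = (s + 3)*(s^2 - 7*s + 12) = (s - 4)*(s + 3)*(s - 3)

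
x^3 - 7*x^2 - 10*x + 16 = (x - 8)*(x - 1)*(x + 2)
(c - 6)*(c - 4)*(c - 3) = c^3 - 13*c^2 + 54*c - 72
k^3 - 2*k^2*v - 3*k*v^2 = k*(k - 3*v)*(k + v)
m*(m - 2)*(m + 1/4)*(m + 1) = m^4 - 3*m^3/4 - 9*m^2/4 - m/2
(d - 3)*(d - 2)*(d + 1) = d^3 - 4*d^2 + d + 6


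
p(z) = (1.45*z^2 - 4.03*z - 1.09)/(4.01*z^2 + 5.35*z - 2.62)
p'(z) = (-8.02*z - 5.35)*(1.45*z^2 - 4.03*z - 1.09)/(4.01*z^2 + 5.35*z - 2.62)^2 + (2.9*z - 4.03)/(4.01*z^2 + 5.35*z - 2.62) = (23.9178*z^2 + 1.1438*z + 16.3901)/(16.0801*z^4 + 42.907*z^3 + 7.6101*z^2 - 28.034*z + 6.8644)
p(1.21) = -0.40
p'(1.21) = 0.56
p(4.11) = 0.08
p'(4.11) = 0.06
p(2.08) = -0.12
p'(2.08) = 0.18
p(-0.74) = -0.61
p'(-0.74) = 1.49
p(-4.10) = 0.93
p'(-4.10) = 0.23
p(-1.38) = -3.06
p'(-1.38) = 10.78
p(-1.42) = -3.55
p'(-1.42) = 13.87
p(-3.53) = 1.10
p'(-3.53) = 0.38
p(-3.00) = 1.38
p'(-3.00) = 0.75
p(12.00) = 0.25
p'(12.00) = 0.01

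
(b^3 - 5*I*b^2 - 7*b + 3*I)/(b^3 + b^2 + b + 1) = (b^2 - 4*I*b - 3)/(b^2 + b*(1 + I) + I)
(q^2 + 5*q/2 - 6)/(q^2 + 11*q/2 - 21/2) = (q + 4)/(q + 7)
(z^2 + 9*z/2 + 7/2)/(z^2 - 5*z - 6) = (z + 7/2)/(z - 6)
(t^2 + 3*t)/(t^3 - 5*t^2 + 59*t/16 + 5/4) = 16*t*(t + 3)/(16*t^3 - 80*t^2 + 59*t + 20)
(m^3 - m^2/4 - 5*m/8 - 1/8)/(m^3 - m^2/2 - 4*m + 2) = (8*m^3 - 2*m^2 - 5*m - 1)/(4*(2*m^3 - m^2 - 8*m + 4))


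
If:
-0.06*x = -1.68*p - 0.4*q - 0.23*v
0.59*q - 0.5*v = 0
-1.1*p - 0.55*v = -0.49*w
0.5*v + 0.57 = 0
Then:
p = 0.0357142857142857*x + 0.386095641646489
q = -0.97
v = -1.14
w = 0.0801749271137026*x - 0.41284651875278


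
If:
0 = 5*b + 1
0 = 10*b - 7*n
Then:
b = -1/5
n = -2/7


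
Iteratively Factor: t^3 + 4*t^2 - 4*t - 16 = (t - 2)*(t^2 + 6*t + 8) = (t - 2)*(t + 2)*(t + 4)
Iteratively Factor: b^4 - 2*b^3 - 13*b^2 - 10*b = (b + 2)*(b^3 - 4*b^2 - 5*b) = (b - 5)*(b + 2)*(b^2 + b) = b*(b - 5)*(b + 2)*(b + 1)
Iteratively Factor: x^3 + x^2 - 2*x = (x)*(x^2 + x - 2) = x*(x - 1)*(x + 2)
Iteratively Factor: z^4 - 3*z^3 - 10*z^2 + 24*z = (z + 3)*(z^3 - 6*z^2 + 8*z) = (z - 2)*(z + 3)*(z^2 - 4*z) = z*(z - 2)*(z + 3)*(z - 4)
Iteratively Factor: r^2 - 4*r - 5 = (r + 1)*(r - 5)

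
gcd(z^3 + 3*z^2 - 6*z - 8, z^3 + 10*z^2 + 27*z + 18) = z + 1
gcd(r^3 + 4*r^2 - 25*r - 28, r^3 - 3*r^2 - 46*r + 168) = r^2 + 3*r - 28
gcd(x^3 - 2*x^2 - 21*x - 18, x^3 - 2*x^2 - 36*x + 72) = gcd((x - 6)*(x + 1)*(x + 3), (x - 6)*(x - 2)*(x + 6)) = x - 6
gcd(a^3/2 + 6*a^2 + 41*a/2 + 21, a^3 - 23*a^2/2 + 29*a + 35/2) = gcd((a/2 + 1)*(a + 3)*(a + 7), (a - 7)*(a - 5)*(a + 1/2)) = 1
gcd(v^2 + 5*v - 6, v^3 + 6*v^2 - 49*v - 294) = v + 6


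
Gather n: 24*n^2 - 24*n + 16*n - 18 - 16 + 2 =24*n^2 - 8*n - 32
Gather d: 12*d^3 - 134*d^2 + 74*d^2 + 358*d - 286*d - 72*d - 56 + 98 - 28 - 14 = 12*d^3 - 60*d^2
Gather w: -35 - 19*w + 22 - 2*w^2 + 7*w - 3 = -2*w^2 - 12*w - 16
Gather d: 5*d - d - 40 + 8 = 4*d - 32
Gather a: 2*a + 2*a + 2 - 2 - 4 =4*a - 4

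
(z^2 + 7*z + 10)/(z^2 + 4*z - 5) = (z + 2)/(z - 1)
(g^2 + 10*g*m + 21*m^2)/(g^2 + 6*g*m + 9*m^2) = (g + 7*m)/(g + 3*m)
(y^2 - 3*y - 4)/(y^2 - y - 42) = (-y^2 + 3*y + 4)/(-y^2 + y + 42)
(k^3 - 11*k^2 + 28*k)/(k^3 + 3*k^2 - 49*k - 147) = k*(k - 4)/(k^2 + 10*k + 21)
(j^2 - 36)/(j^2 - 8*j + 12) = (j + 6)/(j - 2)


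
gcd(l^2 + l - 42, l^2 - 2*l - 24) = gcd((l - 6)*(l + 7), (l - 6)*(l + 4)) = l - 6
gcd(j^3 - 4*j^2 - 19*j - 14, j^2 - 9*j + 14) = j - 7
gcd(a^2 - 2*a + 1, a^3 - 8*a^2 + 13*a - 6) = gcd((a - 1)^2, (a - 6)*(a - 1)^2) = a^2 - 2*a + 1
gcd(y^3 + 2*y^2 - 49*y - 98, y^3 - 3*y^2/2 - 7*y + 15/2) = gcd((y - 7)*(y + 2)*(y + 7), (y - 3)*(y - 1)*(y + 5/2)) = 1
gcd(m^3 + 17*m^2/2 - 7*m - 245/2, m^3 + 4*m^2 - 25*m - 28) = m + 7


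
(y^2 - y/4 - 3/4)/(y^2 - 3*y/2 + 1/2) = (4*y + 3)/(2*(2*y - 1))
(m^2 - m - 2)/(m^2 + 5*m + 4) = (m - 2)/(m + 4)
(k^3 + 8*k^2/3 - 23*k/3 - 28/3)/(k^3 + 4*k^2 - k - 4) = (k - 7/3)/(k - 1)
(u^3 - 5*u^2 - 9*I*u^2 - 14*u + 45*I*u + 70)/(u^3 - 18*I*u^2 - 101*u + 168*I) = (u^2 - u*(5 + 2*I) + 10*I)/(u^2 - 11*I*u - 24)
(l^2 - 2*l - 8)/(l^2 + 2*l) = (l - 4)/l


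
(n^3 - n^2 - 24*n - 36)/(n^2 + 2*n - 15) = (n^3 - n^2 - 24*n - 36)/(n^2 + 2*n - 15)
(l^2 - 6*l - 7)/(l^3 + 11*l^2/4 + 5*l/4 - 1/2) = 4*(l - 7)/(4*l^2 + 7*l - 2)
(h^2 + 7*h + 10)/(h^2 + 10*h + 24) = (h^2 + 7*h + 10)/(h^2 + 10*h + 24)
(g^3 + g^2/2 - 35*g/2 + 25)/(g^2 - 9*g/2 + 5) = g + 5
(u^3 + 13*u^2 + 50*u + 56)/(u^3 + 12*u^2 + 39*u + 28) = (u + 2)/(u + 1)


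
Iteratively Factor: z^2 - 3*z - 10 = (z + 2)*(z - 5)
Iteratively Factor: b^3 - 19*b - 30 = (b + 3)*(b^2 - 3*b - 10) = (b - 5)*(b + 3)*(b + 2)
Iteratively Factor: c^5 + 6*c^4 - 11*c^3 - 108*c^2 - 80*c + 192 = (c + 4)*(c^4 + 2*c^3 - 19*c^2 - 32*c + 48) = (c + 3)*(c + 4)*(c^3 - c^2 - 16*c + 16) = (c - 4)*(c + 3)*(c + 4)*(c^2 + 3*c - 4) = (c - 4)*(c - 1)*(c + 3)*(c + 4)*(c + 4)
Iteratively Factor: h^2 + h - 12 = (h + 4)*(h - 3)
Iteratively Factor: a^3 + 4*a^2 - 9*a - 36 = (a - 3)*(a^2 + 7*a + 12) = (a - 3)*(a + 3)*(a + 4)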